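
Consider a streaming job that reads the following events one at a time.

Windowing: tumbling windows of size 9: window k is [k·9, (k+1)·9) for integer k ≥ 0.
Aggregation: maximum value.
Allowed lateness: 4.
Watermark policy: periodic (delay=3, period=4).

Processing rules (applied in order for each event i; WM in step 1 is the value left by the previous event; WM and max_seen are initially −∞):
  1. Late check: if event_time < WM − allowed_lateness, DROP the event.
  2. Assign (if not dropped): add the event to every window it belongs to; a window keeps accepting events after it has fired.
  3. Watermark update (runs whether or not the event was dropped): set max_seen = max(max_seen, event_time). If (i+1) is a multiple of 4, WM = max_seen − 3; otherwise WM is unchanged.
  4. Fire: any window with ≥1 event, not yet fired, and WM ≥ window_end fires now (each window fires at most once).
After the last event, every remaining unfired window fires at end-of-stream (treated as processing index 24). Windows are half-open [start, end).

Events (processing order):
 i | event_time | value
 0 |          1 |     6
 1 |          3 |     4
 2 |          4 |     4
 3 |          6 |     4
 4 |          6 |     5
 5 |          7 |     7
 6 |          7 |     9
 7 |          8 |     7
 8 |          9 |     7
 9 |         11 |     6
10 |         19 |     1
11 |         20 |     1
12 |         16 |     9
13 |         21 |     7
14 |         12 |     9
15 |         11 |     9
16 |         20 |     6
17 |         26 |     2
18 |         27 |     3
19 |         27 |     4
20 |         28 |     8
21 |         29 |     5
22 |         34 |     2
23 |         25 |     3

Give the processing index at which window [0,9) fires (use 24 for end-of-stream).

11

i=0 t=1 v=6: → [0,9); WM=−∞
i=1 t=3 v=4: → [0,9); WM=−∞
i=2 t=4 v=4: → [0,9); WM=−∞
i=3 t=6 v=4: → [0,9); WM=3
i=4 t=6 v=5: → [0,9); WM=3
i=5 t=7 v=7: → [0,9); WM=3
i=6 t=7 v=9: → [0,9); WM=3
i=7 t=8 v=7: → [0,9); WM=5
i=8 t=9 v=7: → [9,18); WM=5
i=9 t=11 v=6: → [9,18); WM=5
i=10 t=19 v=1: → [18,27); WM=5
i=11 t=20 v=1: → [18,27); WM=17; [0,9) fires=9
i=12 t=16 v=9: → [9,18); WM=17
i=13 t=21 v=7: → [18,27); WM=17
i=14 t=12 v=9: DROP (t<17-4); WM=17
i=15 t=11 v=9: DROP (t<17-4); WM=18; [9,18) fires=9
i=16 t=20 v=6: → [18,27); WM=18
i=17 t=26 v=2: → [18,27); WM=18
i=18 t=27 v=3: → [27,36); WM=18
i=19 t=27 v=4: → [27,36); WM=24
i=20 t=28 v=8: → [27,36); WM=24
i=21 t=29 v=5: → [27,36); WM=24
i=22 t=34 v=2: → [27,36); WM=24
i=23 t=25 v=3: → [18,27); WM=31; [18,27) fires=7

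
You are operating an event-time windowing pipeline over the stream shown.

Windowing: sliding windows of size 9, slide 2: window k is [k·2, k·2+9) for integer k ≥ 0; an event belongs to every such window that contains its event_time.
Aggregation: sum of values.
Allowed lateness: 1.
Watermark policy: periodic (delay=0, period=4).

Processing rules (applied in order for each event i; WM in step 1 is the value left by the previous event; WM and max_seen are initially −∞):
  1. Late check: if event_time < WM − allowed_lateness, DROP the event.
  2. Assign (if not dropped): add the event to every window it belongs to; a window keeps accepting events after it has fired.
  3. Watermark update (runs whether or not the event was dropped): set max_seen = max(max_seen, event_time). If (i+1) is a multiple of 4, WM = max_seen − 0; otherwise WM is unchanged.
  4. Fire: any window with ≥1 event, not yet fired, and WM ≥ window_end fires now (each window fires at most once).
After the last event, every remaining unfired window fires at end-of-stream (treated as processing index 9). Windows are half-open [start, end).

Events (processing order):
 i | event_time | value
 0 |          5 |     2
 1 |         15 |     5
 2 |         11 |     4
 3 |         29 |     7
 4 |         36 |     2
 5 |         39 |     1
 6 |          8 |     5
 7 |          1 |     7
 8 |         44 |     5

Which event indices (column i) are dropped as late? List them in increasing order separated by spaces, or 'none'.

i=0 t=5 v=2: → [4,13),[2,11),[0,9); WM=−∞
i=1 t=15 v=5: → [14,23),[12,21),[10,19),[8,17); WM=−∞
i=2 t=11 v=4: → [10,19),[8,17),[6,15),[4,13); WM=−∞
i=3 t=29 v=7: → [28,37),[26,35),[24,33),[22,31); WM=29; [0,9) fires=2 [2,11) fires=2 [4,13) fires=6 [6,15) fires=4 [8,17) fires=9 [10,19) fires=9 [12,21) fires=5 [14,23) fires=5
i=4 t=36 v=2: → [36,45),[34,43),[32,41),[30,39),[28,37); WM=29
i=5 t=39 v=1: → [38,47),[36,45),[34,43),[32,41); WM=29
i=6 t=8 v=5: DROP (t<29-1); WM=29
i=7 t=1 v=7: DROP (t<29-1); WM=39; [22,31) fires=7 [24,33) fires=7 [26,35) fires=7 [28,37) fires=9 [30,39) fires=2
i=8 t=44 v=5: → [44,53),[42,51),[40,49),[38,47),[36,45); WM=39

6 7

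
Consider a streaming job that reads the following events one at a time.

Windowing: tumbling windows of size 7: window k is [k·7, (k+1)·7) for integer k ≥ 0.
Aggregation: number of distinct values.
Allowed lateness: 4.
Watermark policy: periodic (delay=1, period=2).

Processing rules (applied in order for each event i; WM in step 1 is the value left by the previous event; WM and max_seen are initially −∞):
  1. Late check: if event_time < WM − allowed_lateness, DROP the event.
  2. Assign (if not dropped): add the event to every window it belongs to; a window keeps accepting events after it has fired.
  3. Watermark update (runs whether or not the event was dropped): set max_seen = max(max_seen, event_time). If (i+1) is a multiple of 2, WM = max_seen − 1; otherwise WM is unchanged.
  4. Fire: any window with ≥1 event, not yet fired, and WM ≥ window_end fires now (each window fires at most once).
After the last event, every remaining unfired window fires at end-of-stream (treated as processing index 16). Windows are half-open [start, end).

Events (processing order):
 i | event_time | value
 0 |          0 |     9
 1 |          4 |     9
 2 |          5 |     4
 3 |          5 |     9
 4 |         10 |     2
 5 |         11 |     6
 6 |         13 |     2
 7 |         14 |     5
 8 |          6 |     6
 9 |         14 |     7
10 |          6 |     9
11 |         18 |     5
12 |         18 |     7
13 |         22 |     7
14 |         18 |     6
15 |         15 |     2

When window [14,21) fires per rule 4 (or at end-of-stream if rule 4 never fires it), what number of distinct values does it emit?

i=0 t=0 v=9: → [0,7); WM=−∞
i=1 t=4 v=9: → [0,7); WM=3
i=2 t=5 v=4: → [0,7); WM=3
i=3 t=5 v=9: → [0,7); WM=4
i=4 t=10 v=2: → [7,14); WM=4
i=5 t=11 v=6: → [7,14); WM=10; [0,7) fires=2
i=6 t=13 v=2: → [7,14); WM=10
i=7 t=14 v=5: → [14,21); WM=13
i=8 t=6 v=6: DROP (t<13-4); WM=13
i=9 t=14 v=7: → [14,21); WM=13
i=10 t=6 v=9: DROP (t<13-4); WM=13
i=11 t=18 v=5: → [14,21); WM=17; [7,14) fires=2
i=12 t=18 v=7: → [14,21); WM=17
i=13 t=22 v=7: → [21,28); WM=21; [14,21) fires=2
i=14 t=18 v=6: → [14,21); WM=21
i=15 t=15 v=2: DROP (t<21-4); WM=21

2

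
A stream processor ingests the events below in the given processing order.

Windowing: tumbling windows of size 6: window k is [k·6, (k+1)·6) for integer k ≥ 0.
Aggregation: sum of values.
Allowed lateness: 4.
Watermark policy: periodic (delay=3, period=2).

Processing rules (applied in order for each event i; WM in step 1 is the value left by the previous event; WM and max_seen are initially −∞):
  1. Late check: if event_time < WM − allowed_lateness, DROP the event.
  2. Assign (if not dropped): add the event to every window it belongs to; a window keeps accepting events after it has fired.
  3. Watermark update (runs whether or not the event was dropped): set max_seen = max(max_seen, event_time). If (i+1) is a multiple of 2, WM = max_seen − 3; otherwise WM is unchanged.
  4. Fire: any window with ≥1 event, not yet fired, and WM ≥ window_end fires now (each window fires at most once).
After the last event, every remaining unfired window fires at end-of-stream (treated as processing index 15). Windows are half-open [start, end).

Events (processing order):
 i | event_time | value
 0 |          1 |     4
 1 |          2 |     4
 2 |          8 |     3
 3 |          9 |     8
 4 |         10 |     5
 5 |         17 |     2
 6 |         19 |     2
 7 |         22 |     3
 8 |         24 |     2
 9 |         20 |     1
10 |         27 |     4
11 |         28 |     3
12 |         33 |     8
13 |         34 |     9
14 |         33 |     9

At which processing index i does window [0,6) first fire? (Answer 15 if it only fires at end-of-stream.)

i=0 t=1 v=4: → [0,6); WM=−∞
i=1 t=2 v=4: → [0,6); WM=-1
i=2 t=8 v=3: → [6,12); WM=-1
i=3 t=9 v=8: → [6,12); WM=6; [0,6) fires=8
i=4 t=10 v=5: → [6,12); WM=6
i=5 t=17 v=2: → [12,18); WM=14; [6,12) fires=16
i=6 t=19 v=2: → [18,24); WM=14
i=7 t=22 v=3: → [18,24); WM=19; [12,18) fires=2
i=8 t=24 v=2: → [24,30); WM=19
i=9 t=20 v=1: → [18,24); WM=21
i=10 t=27 v=4: → [24,30); WM=21
i=11 t=28 v=3: → [24,30); WM=25; [18,24) fires=6
i=12 t=33 v=8: → [30,36); WM=25
i=13 t=34 v=9: → [30,36); WM=31; [24,30) fires=9
i=14 t=33 v=9: → [30,36); WM=31

3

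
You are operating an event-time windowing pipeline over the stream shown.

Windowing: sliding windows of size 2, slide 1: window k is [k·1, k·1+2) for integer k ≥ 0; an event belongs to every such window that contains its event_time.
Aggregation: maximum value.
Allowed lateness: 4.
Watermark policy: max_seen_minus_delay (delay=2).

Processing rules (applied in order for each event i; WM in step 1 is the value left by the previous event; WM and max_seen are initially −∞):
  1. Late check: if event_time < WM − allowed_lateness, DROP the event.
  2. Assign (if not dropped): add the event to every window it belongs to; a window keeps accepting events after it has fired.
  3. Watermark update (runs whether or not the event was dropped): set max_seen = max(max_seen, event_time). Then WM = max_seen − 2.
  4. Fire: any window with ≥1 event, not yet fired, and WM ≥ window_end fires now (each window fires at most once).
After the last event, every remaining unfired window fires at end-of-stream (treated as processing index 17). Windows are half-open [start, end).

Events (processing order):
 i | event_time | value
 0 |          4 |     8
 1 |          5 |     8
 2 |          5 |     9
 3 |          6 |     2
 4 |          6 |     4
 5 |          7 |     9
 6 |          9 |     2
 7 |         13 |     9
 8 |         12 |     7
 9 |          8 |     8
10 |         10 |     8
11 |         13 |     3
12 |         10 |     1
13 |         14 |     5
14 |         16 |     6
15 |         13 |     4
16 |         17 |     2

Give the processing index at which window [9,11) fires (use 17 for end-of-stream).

i=0 t=4 v=8: → [4,6),[3,5); WM=2
i=1 t=5 v=8: → [5,7),[4,6); WM=3
i=2 t=5 v=9: → [5,7),[4,6); WM=3
i=3 t=6 v=2: → [6,8),[5,7); WM=4
i=4 t=6 v=4: → [6,8),[5,7); WM=4
i=5 t=7 v=9: → [7,9),[6,8); WM=5; [3,5) fires=8
i=6 t=9 v=2: → [9,11),[8,10); WM=7; [4,6) fires=9 [5,7) fires=9
i=7 t=13 v=9: → [13,15),[12,14); WM=11; [6,8) fires=9 [7,9) fires=9 [8,10) fires=2 [9,11) fires=2
i=8 t=12 v=7: → [12,14),[11,13); WM=11
i=9 t=8 v=8: → [8,10),[7,9); WM=11
i=10 t=10 v=8: → [10,12),[9,11); WM=11
i=11 t=13 v=3: → [13,15),[12,14); WM=11
i=12 t=10 v=1: → [10,12),[9,11); WM=11
i=13 t=14 v=5: → [14,16),[13,15); WM=12; [10,12) fires=8
i=14 t=16 v=6: → [16,18),[15,17); WM=14; [11,13) fires=7 [12,14) fires=9
i=15 t=13 v=4: → [13,15),[12,14); WM=14
i=16 t=17 v=2: → [17,19),[16,18); WM=15; [13,15) fires=9

7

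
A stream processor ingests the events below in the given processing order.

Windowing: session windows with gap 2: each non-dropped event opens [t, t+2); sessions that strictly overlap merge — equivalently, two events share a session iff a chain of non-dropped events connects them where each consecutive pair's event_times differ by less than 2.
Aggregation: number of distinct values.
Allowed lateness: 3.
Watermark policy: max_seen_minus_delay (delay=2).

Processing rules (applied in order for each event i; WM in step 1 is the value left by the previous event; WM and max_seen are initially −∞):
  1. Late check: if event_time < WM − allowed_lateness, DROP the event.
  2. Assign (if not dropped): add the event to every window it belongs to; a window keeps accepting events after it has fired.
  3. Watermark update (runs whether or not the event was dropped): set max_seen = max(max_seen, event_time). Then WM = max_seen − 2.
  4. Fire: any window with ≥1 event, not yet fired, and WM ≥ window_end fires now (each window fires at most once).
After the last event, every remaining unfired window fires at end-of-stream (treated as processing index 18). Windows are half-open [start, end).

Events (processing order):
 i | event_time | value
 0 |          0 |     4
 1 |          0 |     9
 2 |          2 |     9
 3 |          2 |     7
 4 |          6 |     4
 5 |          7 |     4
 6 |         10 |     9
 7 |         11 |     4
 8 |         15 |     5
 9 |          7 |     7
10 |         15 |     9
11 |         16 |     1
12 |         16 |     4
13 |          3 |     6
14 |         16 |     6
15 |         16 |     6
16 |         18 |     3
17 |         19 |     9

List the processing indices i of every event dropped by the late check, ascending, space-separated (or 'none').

i=0 t=0 v=4: → [0,2); WM=-2
i=1 t=0 v=9: → [0,2); WM=-2
i=2 t=2 v=9: → [2,4); WM=0
i=3 t=2 v=7: → [2,4); WM=0
i=4 t=6 v=4: → [6,8); WM=4
i=5 t=7 v=4: → [6,9); WM=5
i=6 t=10 v=9: → [10,12); WM=8
i=7 t=11 v=4: → [10,13); WM=9
i=8 t=15 v=5: → [15,17); WM=13
i=9 t=7 v=7: DROP (t<13-3); WM=13
i=10 t=15 v=9: → [15,17); WM=13
i=11 t=16 v=1: → [15,18); WM=14
i=12 t=16 v=4: → [15,18); WM=14
i=13 t=3 v=6: DROP (t<14-3); WM=14
i=14 t=16 v=6: → [15,18); WM=14
i=15 t=16 v=6: → [15,18); WM=14
i=16 t=18 v=3: → [18,20); WM=16
i=17 t=19 v=9: → [18,21); WM=17

9 13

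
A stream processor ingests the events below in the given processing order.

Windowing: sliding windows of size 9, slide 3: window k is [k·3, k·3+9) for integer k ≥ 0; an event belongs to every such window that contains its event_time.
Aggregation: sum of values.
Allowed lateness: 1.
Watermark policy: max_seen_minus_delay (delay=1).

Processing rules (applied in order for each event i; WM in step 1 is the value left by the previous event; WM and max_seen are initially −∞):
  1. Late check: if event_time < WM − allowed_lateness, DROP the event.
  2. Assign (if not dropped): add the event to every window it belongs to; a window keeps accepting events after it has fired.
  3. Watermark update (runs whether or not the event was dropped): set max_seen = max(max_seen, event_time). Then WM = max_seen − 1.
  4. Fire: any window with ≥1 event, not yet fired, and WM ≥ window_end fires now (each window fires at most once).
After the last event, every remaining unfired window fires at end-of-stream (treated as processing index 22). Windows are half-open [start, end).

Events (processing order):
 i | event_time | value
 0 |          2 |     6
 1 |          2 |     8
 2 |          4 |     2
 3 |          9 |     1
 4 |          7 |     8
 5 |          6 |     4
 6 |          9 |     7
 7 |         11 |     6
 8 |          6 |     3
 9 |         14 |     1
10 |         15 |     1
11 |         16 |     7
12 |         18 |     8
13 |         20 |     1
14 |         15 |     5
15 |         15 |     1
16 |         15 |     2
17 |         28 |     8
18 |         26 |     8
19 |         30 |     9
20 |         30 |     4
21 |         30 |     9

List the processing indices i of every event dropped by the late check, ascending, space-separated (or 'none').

i=0 t=2 v=6: → [0,9); WM=1
i=1 t=2 v=8: → [0,9); WM=1
i=2 t=4 v=2: → [3,12),[0,9); WM=3
i=3 t=9 v=1: → [9,18),[6,15),[3,12); WM=8
i=4 t=7 v=8: → [6,15),[3,12),[0,9); WM=8
i=5 t=6 v=4: DROP (t<8-1); WM=8
i=6 t=9 v=7: → [9,18),[6,15),[3,12); WM=8
i=7 t=11 v=6: → [9,18),[6,15),[3,12); WM=10; [0,9) fires=24
i=8 t=6 v=3: DROP (t<10-1); WM=10
i=9 t=14 v=1: → [12,21),[9,18),[6,15); WM=13; [3,12) fires=24
i=10 t=15 v=1: → [15,24),[12,21),[9,18); WM=14
i=11 t=16 v=7: → [15,24),[12,21),[9,18); WM=15; [6,15) fires=23
i=12 t=18 v=8: → [18,27),[15,24),[12,21); WM=17
i=13 t=20 v=1: → [18,27),[15,24),[12,21); WM=19; [9,18) fires=23
i=14 t=15 v=5: DROP (t<19-1); WM=19
i=15 t=15 v=1: DROP (t<19-1); WM=19
i=16 t=15 v=2: DROP (t<19-1); WM=19
i=17 t=28 v=8: → [27,36),[24,33),[21,30); WM=27; [12,21) fires=18 [15,24) fires=17 [18,27) fires=9
i=18 t=26 v=8: → [24,33),[21,30),[18,27); WM=27
i=19 t=30 v=9: → [30,39),[27,36),[24,33); WM=29
i=20 t=30 v=4: → [30,39),[27,36),[24,33); WM=29
i=21 t=30 v=9: → [30,39),[27,36),[24,33); WM=29

5 8 14 15 16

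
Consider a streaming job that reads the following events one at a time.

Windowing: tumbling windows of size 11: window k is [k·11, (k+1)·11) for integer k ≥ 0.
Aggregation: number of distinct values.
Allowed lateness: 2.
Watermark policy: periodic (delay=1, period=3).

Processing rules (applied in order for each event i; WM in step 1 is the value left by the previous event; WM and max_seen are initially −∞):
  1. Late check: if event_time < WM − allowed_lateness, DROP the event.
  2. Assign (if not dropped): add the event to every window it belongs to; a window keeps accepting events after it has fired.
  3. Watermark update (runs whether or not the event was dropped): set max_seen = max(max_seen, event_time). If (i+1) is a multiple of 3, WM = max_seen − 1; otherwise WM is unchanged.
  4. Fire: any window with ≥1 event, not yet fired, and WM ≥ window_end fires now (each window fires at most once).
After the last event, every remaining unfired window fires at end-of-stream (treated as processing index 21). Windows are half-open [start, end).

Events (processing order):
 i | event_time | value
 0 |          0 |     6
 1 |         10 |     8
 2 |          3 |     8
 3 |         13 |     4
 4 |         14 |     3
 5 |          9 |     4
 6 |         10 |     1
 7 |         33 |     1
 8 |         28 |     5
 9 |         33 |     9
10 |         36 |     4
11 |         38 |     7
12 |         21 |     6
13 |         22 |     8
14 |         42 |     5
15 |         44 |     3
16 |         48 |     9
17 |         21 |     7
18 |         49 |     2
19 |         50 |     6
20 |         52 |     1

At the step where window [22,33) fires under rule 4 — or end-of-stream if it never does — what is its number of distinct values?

i=0 t=0 v=6: → [0,11); WM=−∞
i=1 t=10 v=8: → [0,11); WM=−∞
i=2 t=3 v=8: → [0,11); WM=9
i=3 t=13 v=4: → [11,22); WM=9
i=4 t=14 v=3: → [11,22); WM=9
i=5 t=9 v=4: → [0,11); WM=13; [0,11) fires=3
i=6 t=10 v=1: DROP (t<13-2); WM=13
i=7 t=33 v=1: → [33,44); WM=13
i=8 t=28 v=5: → [22,33); WM=32; [11,22) fires=2
i=9 t=33 v=9: → [33,44); WM=32
i=10 t=36 v=4: → [33,44); WM=32
i=11 t=38 v=7: → [33,44); WM=37; [22,33) fires=1
i=12 t=21 v=6: DROP (t<37-2); WM=37
i=13 t=22 v=8: DROP (t<37-2); WM=37
i=14 t=42 v=5: → [33,44); WM=41
i=15 t=44 v=3: → [44,55); WM=41
i=16 t=48 v=9: → [44,55); WM=41
i=17 t=21 v=7: DROP (t<41-2); WM=47; [33,44) fires=5
i=18 t=49 v=2: → [44,55); WM=47
i=19 t=50 v=6: → [44,55); WM=47
i=20 t=52 v=1: → [44,55); WM=51

1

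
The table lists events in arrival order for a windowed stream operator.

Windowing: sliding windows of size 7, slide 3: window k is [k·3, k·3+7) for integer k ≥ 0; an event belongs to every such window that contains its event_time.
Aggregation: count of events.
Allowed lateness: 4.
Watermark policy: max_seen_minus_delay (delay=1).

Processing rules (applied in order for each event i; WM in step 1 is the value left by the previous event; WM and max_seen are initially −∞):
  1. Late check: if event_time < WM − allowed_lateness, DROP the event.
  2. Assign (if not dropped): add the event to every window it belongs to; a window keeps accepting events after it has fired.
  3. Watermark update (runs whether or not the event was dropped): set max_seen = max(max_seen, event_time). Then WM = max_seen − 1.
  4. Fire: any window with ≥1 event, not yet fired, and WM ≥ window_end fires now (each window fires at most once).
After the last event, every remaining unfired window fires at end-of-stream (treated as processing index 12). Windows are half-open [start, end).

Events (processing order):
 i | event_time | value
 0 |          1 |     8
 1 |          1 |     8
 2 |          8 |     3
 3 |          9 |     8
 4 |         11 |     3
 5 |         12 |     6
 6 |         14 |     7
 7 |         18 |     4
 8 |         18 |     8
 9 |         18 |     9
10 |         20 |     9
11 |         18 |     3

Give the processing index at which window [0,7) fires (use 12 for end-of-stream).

2

i=0 t=1 v=8: → [0,7); WM=0
i=1 t=1 v=8: → [0,7); WM=0
i=2 t=8 v=3: → [6,13),[3,10); WM=7; [0,7) fires=2
i=3 t=9 v=8: → [9,16),[6,13),[3,10); WM=8
i=4 t=11 v=3: → [9,16),[6,13); WM=10; [3,10) fires=2
i=5 t=12 v=6: → [12,19),[9,16),[6,13); WM=11
i=6 t=14 v=7: → [12,19),[9,16); WM=13; [6,13) fires=4
i=7 t=18 v=4: → [18,25),[15,22),[12,19); WM=17; [9,16) fires=4
i=8 t=18 v=8: → [18,25),[15,22),[12,19); WM=17
i=9 t=18 v=9: → [18,25),[15,22),[12,19); WM=17
i=10 t=20 v=9: → [18,25),[15,22); WM=19; [12,19) fires=5
i=11 t=18 v=3: → [18,25),[15,22),[12,19); WM=19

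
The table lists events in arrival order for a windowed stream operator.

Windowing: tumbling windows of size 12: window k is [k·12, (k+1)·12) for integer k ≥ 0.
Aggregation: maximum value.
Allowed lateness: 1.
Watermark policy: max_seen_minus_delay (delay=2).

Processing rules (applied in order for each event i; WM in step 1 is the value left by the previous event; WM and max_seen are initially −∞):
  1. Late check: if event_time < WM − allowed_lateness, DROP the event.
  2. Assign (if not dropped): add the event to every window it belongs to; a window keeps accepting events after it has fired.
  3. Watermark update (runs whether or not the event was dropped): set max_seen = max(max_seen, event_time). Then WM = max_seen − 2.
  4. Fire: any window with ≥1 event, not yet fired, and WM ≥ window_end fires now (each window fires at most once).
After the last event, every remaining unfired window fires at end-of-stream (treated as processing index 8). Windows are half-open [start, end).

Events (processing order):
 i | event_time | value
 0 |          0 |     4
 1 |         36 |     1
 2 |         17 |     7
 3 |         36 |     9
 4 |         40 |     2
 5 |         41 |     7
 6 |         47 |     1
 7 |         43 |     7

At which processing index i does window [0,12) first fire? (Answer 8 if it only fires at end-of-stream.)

1

i=0 t=0 v=4: → [0,12); WM=-2
i=1 t=36 v=1: → [36,48); WM=34; [0,12) fires=4
i=2 t=17 v=7: DROP (t<34-1); WM=34
i=3 t=36 v=9: → [36,48); WM=34
i=4 t=40 v=2: → [36,48); WM=38
i=5 t=41 v=7: → [36,48); WM=39
i=6 t=47 v=1: → [36,48); WM=45
i=7 t=43 v=7: DROP (t<45-1); WM=45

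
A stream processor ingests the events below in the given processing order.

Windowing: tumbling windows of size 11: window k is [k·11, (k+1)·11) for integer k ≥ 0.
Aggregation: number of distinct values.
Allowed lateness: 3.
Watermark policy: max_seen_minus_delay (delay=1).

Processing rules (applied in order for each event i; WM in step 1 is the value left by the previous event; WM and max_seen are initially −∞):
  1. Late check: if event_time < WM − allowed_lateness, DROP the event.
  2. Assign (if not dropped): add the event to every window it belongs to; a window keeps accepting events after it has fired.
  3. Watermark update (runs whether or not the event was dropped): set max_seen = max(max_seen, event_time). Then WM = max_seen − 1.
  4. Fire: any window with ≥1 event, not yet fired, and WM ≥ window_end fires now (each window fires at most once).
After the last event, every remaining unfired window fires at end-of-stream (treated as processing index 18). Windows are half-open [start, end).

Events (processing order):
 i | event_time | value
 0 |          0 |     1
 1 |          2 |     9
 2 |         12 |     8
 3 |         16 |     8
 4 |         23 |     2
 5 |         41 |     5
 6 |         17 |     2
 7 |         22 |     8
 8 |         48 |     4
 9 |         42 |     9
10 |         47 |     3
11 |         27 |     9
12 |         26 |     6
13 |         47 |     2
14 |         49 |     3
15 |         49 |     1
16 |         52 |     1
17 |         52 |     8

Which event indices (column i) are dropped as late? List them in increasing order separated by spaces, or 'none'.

i=0 t=0 v=1: → [0,11); WM=-1
i=1 t=2 v=9: → [0,11); WM=1
i=2 t=12 v=8: → [11,22); WM=11; [0,11) fires=2
i=3 t=16 v=8: → [11,22); WM=15
i=4 t=23 v=2: → [22,33); WM=22; [11,22) fires=1
i=5 t=41 v=5: → [33,44); WM=40; [22,33) fires=1
i=6 t=17 v=2: DROP (t<40-3); WM=40
i=7 t=22 v=8: DROP (t<40-3); WM=40
i=8 t=48 v=4: → [44,55); WM=47; [33,44) fires=1
i=9 t=42 v=9: DROP (t<47-3); WM=47
i=10 t=47 v=3: → [44,55); WM=47
i=11 t=27 v=9: DROP (t<47-3); WM=47
i=12 t=26 v=6: DROP (t<47-3); WM=47
i=13 t=47 v=2: → [44,55); WM=47
i=14 t=49 v=3: → [44,55); WM=48
i=15 t=49 v=1: → [44,55); WM=48
i=16 t=52 v=1: → [44,55); WM=51
i=17 t=52 v=8: → [44,55); WM=51

6 7 9 11 12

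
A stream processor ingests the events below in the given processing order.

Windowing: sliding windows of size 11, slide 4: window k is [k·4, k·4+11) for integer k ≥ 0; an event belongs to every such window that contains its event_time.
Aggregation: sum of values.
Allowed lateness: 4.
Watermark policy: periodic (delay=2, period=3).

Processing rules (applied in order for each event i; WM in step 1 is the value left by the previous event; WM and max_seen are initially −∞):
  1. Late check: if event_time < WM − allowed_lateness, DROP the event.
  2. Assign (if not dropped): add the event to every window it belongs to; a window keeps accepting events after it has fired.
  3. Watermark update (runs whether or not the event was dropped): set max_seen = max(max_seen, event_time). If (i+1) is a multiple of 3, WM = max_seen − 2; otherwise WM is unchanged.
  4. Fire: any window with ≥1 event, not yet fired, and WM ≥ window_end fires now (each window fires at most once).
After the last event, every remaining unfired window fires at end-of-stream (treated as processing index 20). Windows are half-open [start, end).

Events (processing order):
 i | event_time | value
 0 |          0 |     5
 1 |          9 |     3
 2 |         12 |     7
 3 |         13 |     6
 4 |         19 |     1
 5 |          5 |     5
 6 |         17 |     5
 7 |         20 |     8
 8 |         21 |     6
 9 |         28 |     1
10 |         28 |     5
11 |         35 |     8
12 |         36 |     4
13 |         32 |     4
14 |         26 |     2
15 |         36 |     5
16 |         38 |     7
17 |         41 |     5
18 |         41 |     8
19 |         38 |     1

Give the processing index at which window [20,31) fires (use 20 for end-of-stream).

11

i=0 t=0 v=5: → [0,11); WM=−∞
i=1 t=9 v=3: → [8,19),[4,15),[0,11); WM=−∞
i=2 t=12 v=7: → [12,23),[8,19),[4,15); WM=10
i=3 t=13 v=6: → [12,23),[8,19),[4,15); WM=10
i=4 t=19 v=1: → [16,27),[12,23); WM=10
i=5 t=5 v=5: DROP (t<10-4); WM=17; [0,11) fires=8 [4,15) fires=16
i=6 t=17 v=5: → [16,27),[12,23),[8,19); WM=17
i=7 t=20 v=8: → [20,31),[16,27),[12,23); WM=17
i=8 t=21 v=6: → [20,31),[16,27),[12,23); WM=19; [8,19) fires=21
i=9 t=28 v=1: → [28,39),[24,35),[20,31); WM=19
i=10 t=28 v=5: → [28,39),[24,35),[20,31); WM=19
i=11 t=35 v=8: → [32,43),[28,39); WM=33; [12,23) fires=33 [16,27) fires=20 [20,31) fires=20
i=12 t=36 v=4: → [36,47),[32,43),[28,39); WM=33
i=13 t=32 v=4: → [32,43),[28,39),[24,35); WM=33
i=14 t=26 v=2: DROP (t<33-4); WM=34
i=15 t=36 v=5: → [36,47),[32,43),[28,39); WM=34
i=16 t=38 v=7: → [36,47),[32,43),[28,39); WM=34
i=17 t=41 v=5: → [40,51),[36,47),[32,43); WM=39; [24,35) fires=10 [28,39) fires=34
i=18 t=41 v=8: → [40,51),[36,47),[32,43); WM=39
i=19 t=38 v=1: → [36,47),[32,43),[28,39); WM=39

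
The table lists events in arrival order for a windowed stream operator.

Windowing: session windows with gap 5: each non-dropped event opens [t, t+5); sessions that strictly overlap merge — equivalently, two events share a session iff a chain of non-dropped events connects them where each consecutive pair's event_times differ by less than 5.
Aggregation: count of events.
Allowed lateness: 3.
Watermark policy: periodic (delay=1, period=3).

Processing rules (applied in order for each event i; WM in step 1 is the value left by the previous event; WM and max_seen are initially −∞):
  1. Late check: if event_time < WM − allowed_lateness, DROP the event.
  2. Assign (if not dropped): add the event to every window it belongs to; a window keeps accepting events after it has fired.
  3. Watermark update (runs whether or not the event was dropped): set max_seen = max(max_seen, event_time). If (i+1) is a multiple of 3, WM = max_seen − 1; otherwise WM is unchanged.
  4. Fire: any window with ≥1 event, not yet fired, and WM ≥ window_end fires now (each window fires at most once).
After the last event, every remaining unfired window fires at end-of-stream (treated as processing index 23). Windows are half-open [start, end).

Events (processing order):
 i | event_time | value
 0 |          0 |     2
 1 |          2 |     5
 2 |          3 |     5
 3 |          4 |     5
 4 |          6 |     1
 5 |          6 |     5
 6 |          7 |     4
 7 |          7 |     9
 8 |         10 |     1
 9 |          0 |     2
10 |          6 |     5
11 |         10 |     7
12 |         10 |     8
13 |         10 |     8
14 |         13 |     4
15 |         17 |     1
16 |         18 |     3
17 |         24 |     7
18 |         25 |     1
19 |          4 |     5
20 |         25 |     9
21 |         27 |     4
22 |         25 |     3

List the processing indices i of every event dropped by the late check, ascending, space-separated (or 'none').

i=0 t=0 v=2: → [0,5); WM=−∞
i=1 t=2 v=5: → [0,7); WM=−∞
i=2 t=3 v=5: → [0,8); WM=2
i=3 t=4 v=5: → [0,9); WM=2
i=4 t=6 v=1: → [0,11); WM=2
i=5 t=6 v=5: → [0,11); WM=5
i=6 t=7 v=4: → [0,12); WM=5
i=7 t=7 v=9: → [0,12); WM=5
i=8 t=10 v=1: → [0,15); WM=9
i=9 t=0 v=2: DROP (t<9-3); WM=9
i=10 t=6 v=5: → [0,15); WM=9
i=11 t=10 v=7: → [0,15); WM=9
i=12 t=10 v=8: → [0,15); WM=9
i=13 t=10 v=8: → [0,15); WM=9
i=14 t=13 v=4: → [0,18); WM=12
i=15 t=17 v=1: → [0,22); WM=12
i=16 t=18 v=3: → [0,23); WM=12
i=17 t=24 v=7: → [24,29); WM=23
i=18 t=25 v=1: → [24,30); WM=23
i=19 t=4 v=5: DROP (t<23-3); WM=23
i=20 t=25 v=9: → [24,30); WM=24
i=21 t=27 v=4: → [24,32); WM=24
i=22 t=25 v=3: → [24,32); WM=24

9 19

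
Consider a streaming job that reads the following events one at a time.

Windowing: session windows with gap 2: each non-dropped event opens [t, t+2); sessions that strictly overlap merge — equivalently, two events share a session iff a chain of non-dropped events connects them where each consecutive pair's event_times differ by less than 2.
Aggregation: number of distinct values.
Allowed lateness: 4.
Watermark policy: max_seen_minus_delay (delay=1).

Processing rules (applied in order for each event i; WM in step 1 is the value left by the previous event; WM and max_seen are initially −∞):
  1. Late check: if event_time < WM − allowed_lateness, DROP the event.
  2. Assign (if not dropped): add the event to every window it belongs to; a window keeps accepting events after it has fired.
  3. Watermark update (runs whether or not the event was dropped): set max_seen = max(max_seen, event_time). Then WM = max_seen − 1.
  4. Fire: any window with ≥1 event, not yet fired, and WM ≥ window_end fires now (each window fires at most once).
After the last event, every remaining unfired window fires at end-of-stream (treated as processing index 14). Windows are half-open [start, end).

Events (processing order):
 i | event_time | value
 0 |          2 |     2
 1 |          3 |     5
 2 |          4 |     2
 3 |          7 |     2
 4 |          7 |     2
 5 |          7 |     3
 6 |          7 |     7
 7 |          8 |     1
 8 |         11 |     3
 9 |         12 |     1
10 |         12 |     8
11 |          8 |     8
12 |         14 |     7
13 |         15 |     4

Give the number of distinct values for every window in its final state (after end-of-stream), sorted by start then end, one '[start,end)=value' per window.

[2,6)=2 [7,10)=5 [11,14)=3 [14,17)=2

i=0 t=2 v=2: → [2,4); WM=1
i=1 t=3 v=5: → [2,5); WM=2
i=2 t=4 v=2: → [2,6); WM=3
i=3 t=7 v=2: → [7,9); WM=6
i=4 t=7 v=2: → [7,9); WM=6
i=5 t=7 v=3: → [7,9); WM=6
i=6 t=7 v=7: → [7,9); WM=6
i=7 t=8 v=1: → [7,10); WM=7
i=8 t=11 v=3: → [11,13); WM=10
i=9 t=12 v=1: → [11,14); WM=11
i=10 t=12 v=8: → [11,14); WM=11
i=11 t=8 v=8: → [7,10); WM=11
i=12 t=14 v=7: → [14,16); WM=13
i=13 t=15 v=4: → [14,17); WM=14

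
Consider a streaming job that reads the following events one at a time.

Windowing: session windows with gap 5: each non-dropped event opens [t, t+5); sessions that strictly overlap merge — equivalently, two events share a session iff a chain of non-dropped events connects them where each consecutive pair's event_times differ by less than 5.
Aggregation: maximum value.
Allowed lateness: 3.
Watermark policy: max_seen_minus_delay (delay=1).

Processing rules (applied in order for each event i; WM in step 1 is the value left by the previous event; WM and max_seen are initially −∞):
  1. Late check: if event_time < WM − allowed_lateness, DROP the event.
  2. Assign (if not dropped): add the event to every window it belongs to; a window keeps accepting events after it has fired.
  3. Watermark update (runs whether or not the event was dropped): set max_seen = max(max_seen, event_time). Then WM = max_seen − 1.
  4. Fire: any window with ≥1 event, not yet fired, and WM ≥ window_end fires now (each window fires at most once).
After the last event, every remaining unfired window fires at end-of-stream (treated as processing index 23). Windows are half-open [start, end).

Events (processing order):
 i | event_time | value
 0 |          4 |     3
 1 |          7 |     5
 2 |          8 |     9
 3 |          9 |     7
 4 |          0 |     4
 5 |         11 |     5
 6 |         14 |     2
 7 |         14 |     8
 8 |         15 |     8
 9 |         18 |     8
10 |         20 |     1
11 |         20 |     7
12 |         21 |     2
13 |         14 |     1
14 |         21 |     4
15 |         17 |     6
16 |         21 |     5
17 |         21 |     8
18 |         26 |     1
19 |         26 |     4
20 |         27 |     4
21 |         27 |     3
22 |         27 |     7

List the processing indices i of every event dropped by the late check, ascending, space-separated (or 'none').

4 13

i=0 t=4 v=3: → [4,9); WM=3
i=1 t=7 v=5: → [4,12); WM=6
i=2 t=8 v=9: → [4,13); WM=7
i=3 t=9 v=7: → [4,14); WM=8
i=4 t=0 v=4: DROP (t<8-3); WM=8
i=5 t=11 v=5: → [4,16); WM=10
i=6 t=14 v=2: → [4,19); WM=13
i=7 t=14 v=8: → [4,19); WM=13
i=8 t=15 v=8: → [4,20); WM=14
i=9 t=18 v=8: → [4,23); WM=17
i=10 t=20 v=1: → [4,25); WM=19
i=11 t=20 v=7: → [4,25); WM=19
i=12 t=21 v=2: → [4,26); WM=20
i=13 t=14 v=1: DROP (t<20-3); WM=20
i=14 t=21 v=4: → [4,26); WM=20
i=15 t=17 v=6: → [4,26); WM=20
i=16 t=21 v=5: → [4,26); WM=20
i=17 t=21 v=8: → [4,26); WM=20
i=18 t=26 v=1: → [26,31); WM=25
i=19 t=26 v=4: → [26,31); WM=25
i=20 t=27 v=4: → [26,32); WM=26
i=21 t=27 v=3: → [26,32); WM=26
i=22 t=27 v=7: → [26,32); WM=26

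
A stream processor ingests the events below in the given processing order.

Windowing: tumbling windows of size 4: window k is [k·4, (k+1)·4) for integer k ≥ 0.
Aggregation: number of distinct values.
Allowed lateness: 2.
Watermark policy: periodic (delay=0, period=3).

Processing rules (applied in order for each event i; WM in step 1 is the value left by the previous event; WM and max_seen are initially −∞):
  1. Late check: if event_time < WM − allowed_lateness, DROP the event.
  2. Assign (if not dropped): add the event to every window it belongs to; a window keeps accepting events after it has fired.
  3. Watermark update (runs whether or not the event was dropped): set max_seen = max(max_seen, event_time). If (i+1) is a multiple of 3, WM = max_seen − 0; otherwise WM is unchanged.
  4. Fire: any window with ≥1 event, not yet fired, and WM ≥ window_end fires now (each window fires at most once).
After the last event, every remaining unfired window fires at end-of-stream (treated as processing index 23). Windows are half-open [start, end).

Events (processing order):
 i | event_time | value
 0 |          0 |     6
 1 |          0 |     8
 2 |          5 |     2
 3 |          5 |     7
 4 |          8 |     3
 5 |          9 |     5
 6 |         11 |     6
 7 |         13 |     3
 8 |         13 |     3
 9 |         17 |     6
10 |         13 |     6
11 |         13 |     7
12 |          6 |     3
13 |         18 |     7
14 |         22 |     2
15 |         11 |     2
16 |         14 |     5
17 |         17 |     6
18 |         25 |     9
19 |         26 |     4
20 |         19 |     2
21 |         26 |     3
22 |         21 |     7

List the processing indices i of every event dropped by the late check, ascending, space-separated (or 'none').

12 15 16 17 20 22

i=0 t=0 v=6: → [0,4); WM=−∞
i=1 t=0 v=8: → [0,4); WM=−∞
i=2 t=5 v=2: → [4,8); WM=5; [0,4) fires=2
i=3 t=5 v=7: → [4,8); WM=5
i=4 t=8 v=3: → [8,12); WM=5
i=5 t=9 v=5: → [8,12); WM=9; [4,8) fires=2
i=6 t=11 v=6: → [8,12); WM=9
i=7 t=13 v=3: → [12,16); WM=9
i=8 t=13 v=3: → [12,16); WM=13; [8,12) fires=3
i=9 t=17 v=6: → [16,20); WM=13
i=10 t=13 v=6: → [12,16); WM=13
i=11 t=13 v=7: → [12,16); WM=17; [12,16) fires=3
i=12 t=6 v=3: DROP (t<17-2); WM=17
i=13 t=18 v=7: → [16,20); WM=17
i=14 t=22 v=2: → [20,24); WM=22; [16,20) fires=2
i=15 t=11 v=2: DROP (t<22-2); WM=22
i=16 t=14 v=5: DROP (t<22-2); WM=22
i=17 t=17 v=6: DROP (t<22-2); WM=22
i=18 t=25 v=9: → [24,28); WM=22
i=19 t=26 v=4: → [24,28); WM=22
i=20 t=19 v=2: DROP (t<22-2); WM=26; [20,24) fires=1
i=21 t=26 v=3: → [24,28); WM=26
i=22 t=21 v=7: DROP (t<26-2); WM=26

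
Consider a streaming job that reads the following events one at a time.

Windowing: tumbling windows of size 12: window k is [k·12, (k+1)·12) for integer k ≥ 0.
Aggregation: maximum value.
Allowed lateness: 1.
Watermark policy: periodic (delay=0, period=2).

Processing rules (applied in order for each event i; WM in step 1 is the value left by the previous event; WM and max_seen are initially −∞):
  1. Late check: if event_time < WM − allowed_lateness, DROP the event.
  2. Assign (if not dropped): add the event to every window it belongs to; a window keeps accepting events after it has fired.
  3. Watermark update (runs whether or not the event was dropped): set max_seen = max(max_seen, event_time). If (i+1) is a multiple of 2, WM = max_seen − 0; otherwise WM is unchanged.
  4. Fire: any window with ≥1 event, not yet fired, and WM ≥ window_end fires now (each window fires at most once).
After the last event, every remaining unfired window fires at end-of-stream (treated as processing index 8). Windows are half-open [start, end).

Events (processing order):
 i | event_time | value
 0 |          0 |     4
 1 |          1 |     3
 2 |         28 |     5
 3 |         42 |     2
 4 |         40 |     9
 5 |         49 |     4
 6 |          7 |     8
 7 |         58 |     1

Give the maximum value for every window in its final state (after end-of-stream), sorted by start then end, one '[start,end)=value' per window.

i=0 t=0 v=4: → [0,12); WM=−∞
i=1 t=1 v=3: → [0,12); WM=1
i=2 t=28 v=5: → [24,36); WM=1
i=3 t=42 v=2: → [36,48); WM=42; [0,12) fires=4 [24,36) fires=5
i=4 t=40 v=9: DROP (t<42-1); WM=42
i=5 t=49 v=4: → [48,60); WM=49; [36,48) fires=2
i=6 t=7 v=8: DROP (t<49-1); WM=49
i=7 t=58 v=1: → [48,60); WM=58

[0,12)=4 [24,36)=5 [36,48)=2 [48,60)=4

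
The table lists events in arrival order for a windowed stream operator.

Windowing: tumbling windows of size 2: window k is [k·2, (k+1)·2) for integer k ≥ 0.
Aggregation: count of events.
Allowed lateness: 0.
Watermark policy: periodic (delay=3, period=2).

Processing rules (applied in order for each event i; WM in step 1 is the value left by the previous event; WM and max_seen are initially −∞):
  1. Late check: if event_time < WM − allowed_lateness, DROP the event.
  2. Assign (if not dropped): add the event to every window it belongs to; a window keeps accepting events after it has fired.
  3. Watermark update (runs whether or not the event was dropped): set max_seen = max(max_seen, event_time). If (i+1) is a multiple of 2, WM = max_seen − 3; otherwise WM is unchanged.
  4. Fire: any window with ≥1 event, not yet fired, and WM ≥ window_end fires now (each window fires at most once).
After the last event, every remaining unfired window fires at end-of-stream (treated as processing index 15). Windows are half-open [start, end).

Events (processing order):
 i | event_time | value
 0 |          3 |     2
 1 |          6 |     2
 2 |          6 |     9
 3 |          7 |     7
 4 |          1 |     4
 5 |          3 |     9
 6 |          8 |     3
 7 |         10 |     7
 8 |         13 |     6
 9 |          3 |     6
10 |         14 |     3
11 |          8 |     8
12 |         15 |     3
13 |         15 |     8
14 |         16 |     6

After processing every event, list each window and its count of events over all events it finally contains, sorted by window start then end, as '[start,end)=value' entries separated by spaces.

i=0 t=3 v=2: → [2,4); WM=−∞
i=1 t=6 v=2: → [6,8); WM=3
i=2 t=6 v=9: → [6,8); WM=3
i=3 t=7 v=7: → [6,8); WM=4; [2,4) fires=1
i=4 t=1 v=4: DROP (t<4-0); WM=4
i=5 t=3 v=9: DROP (t<4-0); WM=4
i=6 t=8 v=3: → [8,10); WM=4
i=7 t=10 v=7: → [10,12); WM=7
i=8 t=13 v=6: → [12,14); WM=7
i=9 t=3 v=6: DROP (t<7-0); WM=10; [6,8) fires=3 [8,10) fires=1
i=10 t=14 v=3: → [14,16); WM=10
i=11 t=8 v=8: DROP (t<10-0); WM=11
i=12 t=15 v=3: → [14,16); WM=11
i=13 t=15 v=8: → [14,16); WM=12; [10,12) fires=1
i=14 t=16 v=6: → [16,18); WM=12

[2,4)=1 [6,8)=3 [8,10)=1 [10,12)=1 [12,14)=1 [14,16)=3 [16,18)=1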